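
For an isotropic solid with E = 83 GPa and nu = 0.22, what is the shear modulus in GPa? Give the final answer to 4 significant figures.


G = E / (2*(1+nu))
G = 83 / (2*(1+0.22))
G = 34.02 GPa


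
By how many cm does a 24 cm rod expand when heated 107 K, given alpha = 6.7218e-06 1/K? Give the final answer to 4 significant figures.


dL = L0 * alpha * dT
dL = 24 * 6.7218e-06 * 107
dL = 0.01726 cm


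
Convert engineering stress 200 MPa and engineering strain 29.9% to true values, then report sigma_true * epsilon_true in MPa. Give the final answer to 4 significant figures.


sigma_true = sigma_eng * (1 + epsilon_eng)
sigma_true = 200 * (1 + 0.299) = 259.8 MPa
epsilon_true = ln(1 + epsilon_eng)
epsilon_true = ln(1 + 0.299) = 0.261595
sigma_true * epsilon_true = 259.8 * 0.261595 = 67.96 MPa


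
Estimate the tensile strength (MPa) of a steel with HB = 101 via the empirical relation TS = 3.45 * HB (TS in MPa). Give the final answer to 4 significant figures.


TS (MPa) = 3.45 * HB
TS = 3.45 * 101
TS = 348.5 MPa


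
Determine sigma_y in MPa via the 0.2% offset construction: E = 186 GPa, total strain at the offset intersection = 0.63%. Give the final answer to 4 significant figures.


Offset strain = 0.002
Elastic strain at yield = total_strain - offset = 6.3e-03 - 0.002 = 4.3e-03
sigma_y = E * elastic_strain = 186000 * 4.3e-03
sigma_y = 799.8 MPa


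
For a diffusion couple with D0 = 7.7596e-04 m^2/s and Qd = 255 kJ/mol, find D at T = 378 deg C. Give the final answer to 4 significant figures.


D = D0 * exp(-Qd / (R*T))
T = 651.15 K
D = 7.7596e-04 * exp(-255e3 / (8.314 * 651.15))
D = 2.712e-24 m^2/s


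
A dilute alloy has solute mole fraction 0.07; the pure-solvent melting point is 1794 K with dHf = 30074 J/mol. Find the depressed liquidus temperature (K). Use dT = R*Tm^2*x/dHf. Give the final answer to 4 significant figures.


dT = R*Tm^2*x / dHf
dT = 8.314 * 1794^2 * 0.07 / 30074
dT = 62.2819 K
T_new = 1794 - 62.2819 = 1732 K


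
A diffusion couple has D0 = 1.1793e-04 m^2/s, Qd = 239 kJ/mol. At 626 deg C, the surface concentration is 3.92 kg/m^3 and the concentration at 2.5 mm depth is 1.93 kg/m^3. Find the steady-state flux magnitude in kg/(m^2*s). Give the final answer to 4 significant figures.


Step 1: D = D0 * exp(-Qd/(R*T))
T = 626 + 273.15 = 899.15 K
D = 1.1793e-04 * exp(-239e3 / (8.314 * 899.15)) = 1.53749e-18 m^2/s
Step 2: J = D * (C1 - C2) / dx
J = 1.53749e-18 * (3.92 - 1.93) / 2.5e-03
J = 1.224e-15 kg/(m^2*s)


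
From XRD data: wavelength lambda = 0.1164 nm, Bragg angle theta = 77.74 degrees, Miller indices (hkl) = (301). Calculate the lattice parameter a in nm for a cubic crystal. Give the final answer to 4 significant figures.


d = lambda / (2*sin(theta))
d = 0.1164 / (2*sin(77.74 deg))
d = 0.0595583 nm
a = d * sqrt(h^2+k^2+l^2) = 0.0595583 * sqrt(10)
a = 0.1883 nm


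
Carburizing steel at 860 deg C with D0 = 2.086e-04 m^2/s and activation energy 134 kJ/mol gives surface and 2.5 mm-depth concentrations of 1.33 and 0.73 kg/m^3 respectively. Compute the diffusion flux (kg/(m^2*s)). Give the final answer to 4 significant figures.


Step 1: D = D0 * exp(-Qd/(R*T))
T = 860 + 273.15 = 1133.15 K
D = 2.086e-04 * exp(-134e3 / (8.314 * 1133.15)) = 1.38712e-10 m^2/s
Step 2: J = D * (C1 - C2) / dx
J = 1.38712e-10 * (1.33 - 0.73) / 2.5e-03
J = 3.329e-08 kg/(m^2*s)


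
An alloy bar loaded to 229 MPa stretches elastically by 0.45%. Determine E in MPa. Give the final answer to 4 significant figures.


E = sigma / epsilon
epsilon = 0.45% = 4.5e-03
E = 229 / 4.5e-03
E = 50890 MPa


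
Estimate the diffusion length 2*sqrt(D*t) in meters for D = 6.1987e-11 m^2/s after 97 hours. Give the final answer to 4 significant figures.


t = 97 hr = 349200 s
Diffusion length = 2*sqrt(D*t)
= 2*sqrt(6.1987e-11 * 349200)
= 9.305e-03 m


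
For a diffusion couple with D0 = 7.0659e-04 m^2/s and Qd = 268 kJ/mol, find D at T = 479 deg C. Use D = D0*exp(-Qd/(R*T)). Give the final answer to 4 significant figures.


D = D0 * exp(-Qd / (R*T))
T = 752.15 K
D = 7.0659e-04 * exp(-268e3 / (8.314 * 752.15))
D = 1.725e-22 m^2/s


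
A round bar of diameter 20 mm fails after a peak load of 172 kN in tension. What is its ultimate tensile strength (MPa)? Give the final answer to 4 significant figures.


A0 = pi*(d/2)^2 = pi*(20/2)^2 = 314.159 mm^2
UTS = F_max / A0 = 172*1000 / 314.159
UTS = 547.5 MPa


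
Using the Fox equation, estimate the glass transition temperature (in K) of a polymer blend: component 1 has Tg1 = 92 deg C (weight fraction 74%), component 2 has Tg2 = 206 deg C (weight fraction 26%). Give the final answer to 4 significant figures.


1/Tg = w1/Tg1 + w2/Tg2 (in Kelvin)
Tg1 = 365.15 K, Tg2 = 479.15 K
1/Tg = 0.74/365.15 + 0.26/479.15
Tg = 389.2 K


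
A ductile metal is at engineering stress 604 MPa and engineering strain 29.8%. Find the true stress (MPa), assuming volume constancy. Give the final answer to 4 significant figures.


sigma_true = sigma_eng * (1 + epsilon_eng)
sigma_true = 604 * (1 + 0.298)
sigma_true = 784 MPa


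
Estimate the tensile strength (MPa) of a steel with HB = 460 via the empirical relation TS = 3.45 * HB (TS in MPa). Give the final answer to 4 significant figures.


TS (MPa) = 3.45 * HB
TS = 3.45 * 460
TS = 1587 MPa


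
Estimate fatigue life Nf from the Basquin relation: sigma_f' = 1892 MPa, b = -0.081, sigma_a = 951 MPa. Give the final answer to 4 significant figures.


sigma_a = sigma_f' * (2*Nf)^b
2*Nf = (sigma_a / sigma_f')^(1/b)
2*Nf = (951 / 1892)^(1/-0.081)
2*Nf = 4877.03
Nf = 2439 cycles


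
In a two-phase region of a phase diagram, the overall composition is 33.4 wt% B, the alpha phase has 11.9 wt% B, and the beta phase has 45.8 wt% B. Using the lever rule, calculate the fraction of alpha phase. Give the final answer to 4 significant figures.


f_alpha = (C_beta - C0) / (C_beta - C_alpha)
f_alpha = (45.8 - 33.4) / (45.8 - 11.9)
f_alpha = 0.3658


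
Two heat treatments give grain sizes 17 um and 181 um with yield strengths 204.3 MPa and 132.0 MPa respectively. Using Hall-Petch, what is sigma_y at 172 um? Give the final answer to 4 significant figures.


sigma_y = sigma0 + k / sqrt(d)
1/sqrt(d1) = 1/sqrt(1.7e-05) = 242.536;  1/sqrt(d2) = 74.3294
k = (sigma1 - sigma2) / (1/sqrt(d1) - 1/sqrt(d2)) = (204.3 - 132.0) / (242.536 - 74.3294) = 0.42983 MPa*m^0.5
sigma0 = sigma1 - k/sqrt(d1) = 204.3 - 0.42983*242.536 = 100.051 MPa
sigma_y(d3) = 100.051 + 0.42983 / sqrt(1.72e-04) = 132.8 MPa


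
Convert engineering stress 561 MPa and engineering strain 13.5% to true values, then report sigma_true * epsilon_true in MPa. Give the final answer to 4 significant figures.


sigma_true = sigma_eng * (1 + epsilon_eng)
sigma_true = 561 * (1 + 0.135) = 636.735 MPa
epsilon_true = ln(1 + epsilon_eng)
epsilon_true = ln(1 + 0.135) = 0.126633
sigma_true * epsilon_true = 636.735 * 0.126633 = 80.63 MPa


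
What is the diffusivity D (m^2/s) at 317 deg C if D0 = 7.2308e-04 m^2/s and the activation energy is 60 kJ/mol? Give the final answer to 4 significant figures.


D = D0 * exp(-Qd / (R*T))
T = 590.15 K
D = 7.2308e-04 * exp(-60e3 / (8.314 * 590.15))
D = 3.535e-09 m^2/s


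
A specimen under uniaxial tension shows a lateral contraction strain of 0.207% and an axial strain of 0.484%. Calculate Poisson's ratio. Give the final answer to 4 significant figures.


nu = -epsilon_lat / epsilon_axial
Lateral strain is contraction (negative), so using magnitudes:
nu = 0.207 / 0.484
nu = 0.4277


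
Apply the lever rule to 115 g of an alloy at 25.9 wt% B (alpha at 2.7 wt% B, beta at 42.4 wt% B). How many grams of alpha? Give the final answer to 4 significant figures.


f_alpha = (C_beta - C0) / (C_beta - C_alpha)
f_alpha = (42.4 - 25.9) / (42.4 - 2.7) = 0.415617
m_alpha = f_alpha * m_total = 0.415617 * 115 = 47.8 g


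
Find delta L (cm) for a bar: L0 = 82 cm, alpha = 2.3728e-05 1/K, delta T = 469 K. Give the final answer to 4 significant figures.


dL = L0 * alpha * dT
dL = 82 * 2.3728e-05 * 469
dL = 0.9125 cm


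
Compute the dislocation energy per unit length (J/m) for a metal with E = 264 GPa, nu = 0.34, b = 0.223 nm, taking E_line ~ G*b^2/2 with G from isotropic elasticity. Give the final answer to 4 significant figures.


Step 1: G = E / (2*(1+nu))
G = 264 / (2*(1+0.34)) = 98.5075 GPa = 9.85075e+10 Pa
Step 2: E_line = G*b^2/2
b = 0.223 nm = 2.23e-10 m
E_line = 0.5 * 9.85075e+10 * (2.23e-10)^2 = 2.449e-09 J/m


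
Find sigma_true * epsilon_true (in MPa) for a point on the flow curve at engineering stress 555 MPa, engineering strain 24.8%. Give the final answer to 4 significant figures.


sigma_true = sigma_eng * (1 + epsilon_eng)
sigma_true = 555 * (1 + 0.248) = 692.64 MPa
epsilon_true = ln(1 + epsilon_eng)
epsilon_true = ln(1 + 0.248) = 0.221542
sigma_true * epsilon_true = 692.64 * 0.221542 = 153.4 MPa


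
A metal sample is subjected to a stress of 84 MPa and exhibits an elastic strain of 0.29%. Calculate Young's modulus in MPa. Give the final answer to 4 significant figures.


E = sigma / epsilon
epsilon = 0.29% = 2.9e-03
E = 84 / 2.9e-03
E = 28970 MPa


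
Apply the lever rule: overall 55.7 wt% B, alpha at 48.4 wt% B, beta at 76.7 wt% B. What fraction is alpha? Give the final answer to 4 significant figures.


f_alpha = (C_beta - C0) / (C_beta - C_alpha)
f_alpha = (76.7 - 55.7) / (76.7 - 48.4)
f_alpha = 0.742


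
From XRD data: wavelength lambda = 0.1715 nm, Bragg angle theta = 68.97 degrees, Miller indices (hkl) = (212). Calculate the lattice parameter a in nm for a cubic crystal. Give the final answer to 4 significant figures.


d = lambda / (2*sin(theta))
d = 0.1715 / (2*sin(68.97 deg))
d = 0.0918692 nm
a = d * sqrt(h^2+k^2+l^2) = 0.0918692 * sqrt(9)
a = 0.2756 nm


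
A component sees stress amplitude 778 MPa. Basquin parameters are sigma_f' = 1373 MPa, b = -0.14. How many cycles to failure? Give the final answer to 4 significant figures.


sigma_a = sigma_f' * (2*Nf)^b
2*Nf = (sigma_a / sigma_f')^(1/b)
2*Nf = (778 / 1373)^(1/-0.14)
2*Nf = 57.82
Nf = 28.91 cycles


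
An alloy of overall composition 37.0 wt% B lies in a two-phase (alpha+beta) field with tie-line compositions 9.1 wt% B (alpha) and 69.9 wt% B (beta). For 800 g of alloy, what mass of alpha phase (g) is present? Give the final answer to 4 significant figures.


f_alpha = (C_beta - C0) / (C_beta - C_alpha)
f_alpha = (69.9 - 37.0) / (69.9 - 9.1) = 0.541118
m_alpha = f_alpha * m_total = 0.541118 * 800 = 432.9 g


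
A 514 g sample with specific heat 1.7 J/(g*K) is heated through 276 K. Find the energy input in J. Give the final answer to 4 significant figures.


Q = m * cp * dT
Q = 514 * 1.7 * 276
Q = 241200 J


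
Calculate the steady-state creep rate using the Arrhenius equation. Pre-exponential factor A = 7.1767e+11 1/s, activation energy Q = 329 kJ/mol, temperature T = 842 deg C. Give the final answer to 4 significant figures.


rate = A * exp(-Q / (R*T))
T = 842 + 273.15 = 1115.15 K
rate = 7.1767e+11 * exp(-329e3 / (8.314 * 1115.15))
rate = 2.784e-04 1/s


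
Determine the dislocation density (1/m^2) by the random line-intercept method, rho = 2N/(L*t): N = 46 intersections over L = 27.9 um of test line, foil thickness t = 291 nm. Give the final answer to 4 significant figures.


rho = 2N / (L * t)
L = 27.9 um = 2.79e-05 m, t = 291 nm = 2.91e-07 m
rho = 2 * 46 / (2.79e-05 * 2.91e-07)
rho = 1.133e+13 1/m^2


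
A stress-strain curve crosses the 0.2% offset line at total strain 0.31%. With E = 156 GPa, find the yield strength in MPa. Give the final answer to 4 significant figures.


Offset strain = 0.002
Elastic strain at yield = total_strain - offset = 3.1e-03 - 0.002 = 1.1e-03
sigma_y = E * elastic_strain = 156000 * 1.1e-03
sigma_y = 171.6 MPa


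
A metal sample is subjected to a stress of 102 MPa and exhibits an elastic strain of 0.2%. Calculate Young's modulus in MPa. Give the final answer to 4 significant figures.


E = sigma / epsilon
epsilon = 0.2% = 2e-03
E = 102 / 2e-03
E = 51000 MPa


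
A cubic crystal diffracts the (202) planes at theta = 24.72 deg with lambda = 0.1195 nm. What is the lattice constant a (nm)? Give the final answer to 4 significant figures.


d = lambda / (2*sin(theta))
d = 0.1195 / (2*sin(24.72 deg))
d = 0.14288 nm
a = d * sqrt(h^2+k^2+l^2) = 0.14288 * sqrt(8)
a = 0.4041 nm


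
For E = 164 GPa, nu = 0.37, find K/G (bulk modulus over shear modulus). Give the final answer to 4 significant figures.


G = E / (2*(1+nu))
G = 164 / (2*(1+0.37)) = 59.854 GPa
K = E / (3*(1-2*nu))
K = 164 / (3*(1-2*0.37)) = 210.256 GPa
K/G = 210.256 / 59.854 = 3.513


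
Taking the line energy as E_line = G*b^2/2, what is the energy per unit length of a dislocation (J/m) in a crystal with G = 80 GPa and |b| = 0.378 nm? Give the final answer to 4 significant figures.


E = G*b^2/2
b = 0.378 nm = 3.78e-10 m
G = 80 GPa = 8e+10 Pa
E = 0.5 * 8e+10 * (3.78e-10)^2
E = 5.715e-09 J/m


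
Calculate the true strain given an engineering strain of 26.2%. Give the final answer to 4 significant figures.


epsilon_true = ln(1 + epsilon_eng)
epsilon_true = ln(1 + 0.262)
epsilon_true = 0.2327


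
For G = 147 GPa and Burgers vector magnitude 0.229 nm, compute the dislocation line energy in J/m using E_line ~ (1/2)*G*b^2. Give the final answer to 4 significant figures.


E = G*b^2/2
b = 0.229 nm = 2.29e-10 m
G = 147 GPa = 1.47e+11 Pa
E = 0.5 * 1.47e+11 * (2.29e-10)^2
E = 3.854e-09 J/m


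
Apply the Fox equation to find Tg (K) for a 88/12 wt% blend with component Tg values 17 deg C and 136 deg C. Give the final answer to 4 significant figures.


1/Tg = w1/Tg1 + w2/Tg2 (in Kelvin)
Tg1 = 290.15 K, Tg2 = 409.15 K
1/Tg = 0.88/290.15 + 0.12/409.15
Tg = 300.6 K


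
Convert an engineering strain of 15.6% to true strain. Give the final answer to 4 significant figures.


epsilon_true = ln(1 + epsilon_eng)
epsilon_true = ln(1 + 0.156)
epsilon_true = 0.145


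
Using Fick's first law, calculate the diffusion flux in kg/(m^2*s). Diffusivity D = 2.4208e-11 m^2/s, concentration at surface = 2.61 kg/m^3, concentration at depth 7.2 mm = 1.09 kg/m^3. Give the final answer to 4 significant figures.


J = -D * (dC/dx) = D * (C1 - C2) / dx
J = 2.4208e-11 * (2.61 - 1.09) / 7.2e-03
J = 5.111e-09 kg/(m^2*s)


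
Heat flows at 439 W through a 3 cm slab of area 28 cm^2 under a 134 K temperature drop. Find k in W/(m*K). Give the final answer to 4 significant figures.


k = Q*L / (A*dT)
L = 0.03 m, A = 2.8e-03 m^2
k = 439 * 0.03 / (2.8e-03 * 134)
k = 35.1 W/(m*K)


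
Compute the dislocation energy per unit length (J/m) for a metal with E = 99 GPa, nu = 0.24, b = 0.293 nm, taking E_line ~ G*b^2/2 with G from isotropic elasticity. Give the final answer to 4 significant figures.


Step 1: G = E / (2*(1+nu))
G = 99 / (2*(1+0.24)) = 39.9194 GPa = 3.99194e+10 Pa
Step 2: E_line = G*b^2/2
b = 0.293 nm = 2.93e-10 m
E_line = 0.5 * 3.99194e+10 * (2.93e-10)^2 = 1.714e-09 J/m


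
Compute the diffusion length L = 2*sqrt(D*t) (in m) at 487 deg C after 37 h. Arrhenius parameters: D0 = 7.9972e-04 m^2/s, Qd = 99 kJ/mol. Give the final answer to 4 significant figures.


Step 1: D = D0 * exp(-Qd/(R*T))
T = 760.15 K
D = 7.9972e-04 * exp(-99e3 / (8.314 * 760.15)) = 1.2583e-10 m^2/s
Step 2: L = 2*sqrt(D*t)
t = 37 h = 133200 s
L = 2*sqrt(1.2583e-10 * 133200) = 8.188e-03 m


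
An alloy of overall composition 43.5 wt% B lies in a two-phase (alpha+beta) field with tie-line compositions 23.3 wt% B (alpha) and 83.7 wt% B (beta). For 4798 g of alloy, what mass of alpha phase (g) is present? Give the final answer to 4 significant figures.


f_alpha = (C_beta - C0) / (C_beta - C_alpha)
f_alpha = (83.7 - 43.5) / (83.7 - 23.3) = 0.665563
m_alpha = f_alpha * m_total = 0.665563 * 4798 = 3193 g


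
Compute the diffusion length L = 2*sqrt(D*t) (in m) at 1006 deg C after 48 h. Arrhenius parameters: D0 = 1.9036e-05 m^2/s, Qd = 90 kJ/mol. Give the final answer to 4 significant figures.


Step 1: D = D0 * exp(-Qd/(R*T))
T = 1279.15 K
D = 1.9036e-05 * exp(-90e3 / (8.314 * 1279.15)) = 4.02026e-09 m^2/s
Step 2: L = 2*sqrt(D*t)
t = 48 h = 172800 s
L = 2*sqrt(4.02026e-09 * 172800) = 0.05271 m


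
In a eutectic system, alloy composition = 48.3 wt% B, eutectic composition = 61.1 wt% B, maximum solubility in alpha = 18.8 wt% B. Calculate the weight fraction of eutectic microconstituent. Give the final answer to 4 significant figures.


f_primary = (C_e - C0) / (C_e - C_alpha_max)
f_primary = (61.1 - 48.3) / (61.1 - 18.8)
f_primary = 0.3026
f_eutectic = 1 - 0.3026 = 0.6974


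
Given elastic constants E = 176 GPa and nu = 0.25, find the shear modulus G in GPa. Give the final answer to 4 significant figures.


G = E / (2*(1+nu))
G = 176 / (2*(1+0.25))
G = 70.4 GPa


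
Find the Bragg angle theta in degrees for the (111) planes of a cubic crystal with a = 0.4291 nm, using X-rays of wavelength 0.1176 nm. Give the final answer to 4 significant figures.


d = a / sqrt(h^2+k^2+l^2)
d = 0.4291 / sqrt(3) = 0.247741 nm
lambda = 2*d*sin(theta)  =>  sin(theta) = lambda / (2*d)
sin(theta) = 0.1176 / (2 * 0.247741) = 0.237345
theta = 13.73 deg


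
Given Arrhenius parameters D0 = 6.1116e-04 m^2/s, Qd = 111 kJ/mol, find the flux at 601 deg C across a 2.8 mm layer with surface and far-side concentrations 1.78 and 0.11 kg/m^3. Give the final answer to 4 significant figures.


Step 1: D = D0 * exp(-Qd/(R*T))
T = 601 + 273.15 = 874.15 K
D = 6.1116e-04 * exp(-111e3 / (8.314 * 874.15)) = 1.42277e-10 m^2/s
Step 2: J = D * (C1 - C2) / dx
J = 1.42277e-10 * (1.78 - 0.11) / 2.8e-03
J = 8.486e-08 kg/(m^2*s)


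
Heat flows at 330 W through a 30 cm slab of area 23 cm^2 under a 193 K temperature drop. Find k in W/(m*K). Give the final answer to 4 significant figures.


k = Q*L / (A*dT)
L = 0.3 m, A = 2.3e-03 m^2
k = 330 * 0.3 / (2.3e-03 * 193)
k = 223 W/(m*K)


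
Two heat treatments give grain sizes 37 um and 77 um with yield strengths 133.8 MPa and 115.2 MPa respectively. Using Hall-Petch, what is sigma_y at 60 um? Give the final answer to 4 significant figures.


sigma_y = sigma0 + k / sqrt(d)
1/sqrt(d1) = 1/sqrt(3.7e-05) = 164.399;  1/sqrt(d2) = 113.961
k = (sigma1 - sigma2) / (1/sqrt(d1) - 1/sqrt(d2)) = (133.8 - 115.2) / (164.399 - 113.961) = 0.368767 MPa*m^0.5
sigma0 = sigma1 - k/sqrt(d1) = 133.8 - 0.368767*164.399 = 73.1751 MPa
sigma_y(d3) = 73.1751 + 0.368767 / sqrt(6e-05) = 120.8 MPa


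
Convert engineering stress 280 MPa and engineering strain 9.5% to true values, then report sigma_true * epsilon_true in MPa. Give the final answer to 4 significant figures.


sigma_true = sigma_eng * (1 + epsilon_eng)
sigma_true = 280 * (1 + 0.095) = 306.6 MPa
epsilon_true = ln(1 + epsilon_eng)
epsilon_true = ln(1 + 0.095) = 0.0907544
sigma_true * epsilon_true = 306.6 * 0.0907544 = 27.83 MPa


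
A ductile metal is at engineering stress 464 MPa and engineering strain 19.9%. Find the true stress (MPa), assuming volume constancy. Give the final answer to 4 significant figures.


sigma_true = sigma_eng * (1 + epsilon_eng)
sigma_true = 464 * (1 + 0.199)
sigma_true = 556.3 MPa


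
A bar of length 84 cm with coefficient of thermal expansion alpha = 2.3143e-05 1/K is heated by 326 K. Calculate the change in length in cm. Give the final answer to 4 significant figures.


dL = L0 * alpha * dT
dL = 84 * 2.3143e-05 * 326
dL = 0.6337 cm


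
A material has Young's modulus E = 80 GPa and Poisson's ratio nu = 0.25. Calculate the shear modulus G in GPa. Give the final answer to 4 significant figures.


G = E / (2*(1+nu))
G = 80 / (2*(1+0.25))
G = 32 GPa


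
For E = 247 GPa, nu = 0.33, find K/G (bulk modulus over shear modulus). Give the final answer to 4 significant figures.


G = E / (2*(1+nu))
G = 247 / (2*(1+0.33)) = 92.8571 GPa
K = E / (3*(1-2*nu))
K = 247 / (3*(1-2*0.33)) = 242.157 GPa
K/G = 242.157 / 92.8571 = 2.608


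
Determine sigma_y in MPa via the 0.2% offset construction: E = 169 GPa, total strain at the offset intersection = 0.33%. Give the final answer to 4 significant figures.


Offset strain = 0.002
Elastic strain at yield = total_strain - offset = 3.3e-03 - 0.002 = 1.3e-03
sigma_y = E * elastic_strain = 169000 * 1.3e-03
sigma_y = 219.7 MPa


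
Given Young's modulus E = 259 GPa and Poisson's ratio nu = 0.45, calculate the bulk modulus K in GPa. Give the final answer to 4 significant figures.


K = E / (3*(1-2*nu))
K = 259 / (3*(1-2*0.45))
K = 863.3 GPa


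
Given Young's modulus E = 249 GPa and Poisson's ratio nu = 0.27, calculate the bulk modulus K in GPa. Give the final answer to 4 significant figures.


K = E / (3*(1-2*nu))
K = 249 / (3*(1-2*0.27))
K = 180.4 GPa


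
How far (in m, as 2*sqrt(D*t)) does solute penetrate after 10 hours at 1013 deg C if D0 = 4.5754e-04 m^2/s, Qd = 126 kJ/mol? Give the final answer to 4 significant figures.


Step 1: D = D0 * exp(-Qd/(R*T))
T = 1286.15 K
D = 4.5754e-04 * exp(-126e3 / (8.314 * 1286.15)) = 3.49127e-09 m^2/s
Step 2: L = 2*sqrt(D*t)
t = 10 h = 36000 s
L = 2*sqrt(3.49127e-09 * 36000) = 0.02242 m


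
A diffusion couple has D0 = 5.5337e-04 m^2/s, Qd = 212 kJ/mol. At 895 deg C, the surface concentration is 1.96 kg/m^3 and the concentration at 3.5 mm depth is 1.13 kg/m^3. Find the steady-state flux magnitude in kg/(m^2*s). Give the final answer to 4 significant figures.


Step 1: D = D0 * exp(-Qd/(R*T))
T = 895 + 273.15 = 1168.15 K
D = 5.5337e-04 * exp(-212e3 / (8.314 * 1168.15)) = 1.83209e-13 m^2/s
Step 2: J = D * (C1 - C2) / dx
J = 1.83209e-13 * (1.96 - 1.13) / 3.5e-03
J = 4.345e-11 kg/(m^2*s)


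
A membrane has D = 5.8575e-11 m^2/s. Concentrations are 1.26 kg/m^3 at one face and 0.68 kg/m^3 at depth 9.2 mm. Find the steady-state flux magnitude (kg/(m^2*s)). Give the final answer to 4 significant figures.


J = -D * (dC/dx) = D * (C1 - C2) / dx
J = 5.8575e-11 * (1.26 - 0.68) / 9.2e-03
J = 3.693e-09 kg/(m^2*s)


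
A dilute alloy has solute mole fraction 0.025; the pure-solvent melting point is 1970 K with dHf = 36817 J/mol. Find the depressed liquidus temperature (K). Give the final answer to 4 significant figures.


dT = R*Tm^2*x / dHf
dT = 8.314 * 1970^2 * 0.025 / 36817
dT = 21.9096 K
T_new = 1970 - 21.9096 = 1948 K


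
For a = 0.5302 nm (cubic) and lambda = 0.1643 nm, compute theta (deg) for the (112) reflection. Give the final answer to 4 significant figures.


d = a / sqrt(h^2+k^2+l^2)
d = 0.5302 / sqrt(6) = 0.216453 nm
lambda = 2*d*sin(theta)  =>  sin(theta) = lambda / (2*d)
sin(theta) = 0.1643 / (2 * 0.216453) = 0.379528
theta = 22.3 deg


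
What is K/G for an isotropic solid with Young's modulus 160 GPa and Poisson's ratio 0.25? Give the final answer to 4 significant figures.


G = E / (2*(1+nu))
G = 160 / (2*(1+0.25)) = 64 GPa
K = E / (3*(1-2*nu))
K = 160 / (3*(1-2*0.25)) = 106.667 GPa
K/G = 106.667 / 64 = 1.667


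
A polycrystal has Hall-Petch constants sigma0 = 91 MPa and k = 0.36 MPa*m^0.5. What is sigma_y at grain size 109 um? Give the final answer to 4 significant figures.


sigma_y = sigma0 + k / sqrt(d)
d = 109 um = 1.09e-04 m
sigma_y = 91 + 0.36 / sqrt(1.09e-04)
sigma_y = 125.5 MPa


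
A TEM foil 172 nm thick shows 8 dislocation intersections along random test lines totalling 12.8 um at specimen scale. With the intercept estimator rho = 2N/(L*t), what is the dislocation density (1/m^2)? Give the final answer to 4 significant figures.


rho = 2N / (L * t)
L = 12.8 um = 1.28e-05 m, t = 172 nm = 1.72e-07 m
rho = 2 * 8 / (1.28e-05 * 1.72e-07)
rho = 7.267e+12 1/m^2


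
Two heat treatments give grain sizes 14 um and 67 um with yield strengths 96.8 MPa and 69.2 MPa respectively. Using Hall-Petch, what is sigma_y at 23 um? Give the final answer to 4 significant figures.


sigma_y = sigma0 + k / sqrt(d)
1/sqrt(d1) = 1/sqrt(1.4e-05) = 267.261;  1/sqrt(d2) = 122.169
k = (sigma1 - sigma2) / (1/sqrt(d1) - 1/sqrt(d2)) = (96.8 - 69.2) / (267.261 - 122.169) = 0.190224 MPa*m^0.5
sigma0 = sigma1 - k/sqrt(d1) = 96.8 - 0.190224*267.261 = 45.9604 MPa
sigma_y(d3) = 45.9604 + 0.190224 / sqrt(2.3e-05) = 85.62 MPa


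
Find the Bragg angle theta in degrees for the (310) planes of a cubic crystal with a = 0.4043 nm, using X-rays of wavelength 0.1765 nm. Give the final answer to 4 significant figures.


d = a / sqrt(h^2+k^2+l^2)
d = 0.4043 / sqrt(10) = 0.127851 nm
lambda = 2*d*sin(theta)  =>  sin(theta) = lambda / (2*d)
sin(theta) = 0.1765 / (2 * 0.127851) = 0.690257
theta = 43.65 deg


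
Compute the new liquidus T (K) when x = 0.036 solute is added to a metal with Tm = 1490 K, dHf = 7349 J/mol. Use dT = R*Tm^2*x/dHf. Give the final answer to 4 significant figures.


dT = R*Tm^2*x / dHf
dT = 8.314 * 1490^2 * 0.036 / 7349
dT = 90.4184 K
T_new = 1490 - 90.4184 = 1400 K


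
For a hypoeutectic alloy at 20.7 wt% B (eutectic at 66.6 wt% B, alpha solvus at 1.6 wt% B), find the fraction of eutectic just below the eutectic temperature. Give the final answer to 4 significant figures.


f_primary = (C_e - C0) / (C_e - C_alpha_max)
f_primary = (66.6 - 20.7) / (66.6 - 1.6)
f_primary = 0.706154
f_eutectic = 1 - 0.706154 = 0.2938


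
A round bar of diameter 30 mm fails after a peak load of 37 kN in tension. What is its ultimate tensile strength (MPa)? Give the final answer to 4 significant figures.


A0 = pi*(d/2)^2 = pi*(30/2)^2 = 706.858 mm^2
UTS = F_max / A0 = 37*1000 / 706.858
UTS = 52.34 MPa


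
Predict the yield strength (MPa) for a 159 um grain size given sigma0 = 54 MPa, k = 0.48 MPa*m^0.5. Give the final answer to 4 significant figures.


sigma_y = sigma0 + k / sqrt(d)
d = 159 um = 1.59e-04 m
sigma_y = 54 + 0.48 / sqrt(1.59e-04)
sigma_y = 92.07 MPa


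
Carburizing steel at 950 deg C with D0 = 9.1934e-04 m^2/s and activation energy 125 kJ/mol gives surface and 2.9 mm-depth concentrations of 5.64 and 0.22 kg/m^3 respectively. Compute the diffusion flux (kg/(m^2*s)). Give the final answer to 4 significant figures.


Step 1: D = D0 * exp(-Qd/(R*T))
T = 950 + 273.15 = 1223.15 K
D = 9.1934e-04 * exp(-125e3 / (8.314 * 1223.15)) = 4.21848e-09 m^2/s
Step 2: J = D * (C1 - C2) / dx
J = 4.21848e-09 * (5.64 - 0.22) / 2.9e-03
J = 7.884e-06 kg/(m^2*s)


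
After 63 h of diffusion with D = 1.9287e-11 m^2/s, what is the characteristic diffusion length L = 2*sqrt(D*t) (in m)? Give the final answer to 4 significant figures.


t = 63 hr = 226800 s
Diffusion length = 2*sqrt(D*t)
= 2*sqrt(1.9287e-11 * 226800)
= 4.183e-03 m


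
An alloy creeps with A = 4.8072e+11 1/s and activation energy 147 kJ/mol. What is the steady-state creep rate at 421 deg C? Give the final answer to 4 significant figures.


rate = A * exp(-Q / (R*T))
T = 421 + 273.15 = 694.15 K
rate = 4.8072e+11 * exp(-147e3 / (8.314 * 694.15))
rate = 4.167 1/s


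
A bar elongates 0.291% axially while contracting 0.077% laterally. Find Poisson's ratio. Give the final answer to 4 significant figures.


nu = -epsilon_lat / epsilon_axial
Lateral strain is contraction (negative), so using magnitudes:
nu = 0.077 / 0.291
nu = 0.2646


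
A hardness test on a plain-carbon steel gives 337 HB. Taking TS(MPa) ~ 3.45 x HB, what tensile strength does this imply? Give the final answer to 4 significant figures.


TS (MPa) = 3.45 * HB
TS = 3.45 * 337
TS = 1163 MPa


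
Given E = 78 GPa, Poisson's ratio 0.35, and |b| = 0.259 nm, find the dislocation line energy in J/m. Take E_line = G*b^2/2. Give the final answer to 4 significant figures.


Step 1: G = E / (2*(1+nu))
G = 78 / (2*(1+0.35)) = 28.8889 GPa = 2.88889e+10 Pa
Step 2: E_line = G*b^2/2
b = 0.259 nm = 2.59e-10 m
E_line = 0.5 * 2.88889e+10 * (2.59e-10)^2 = 9.689e-10 J/m


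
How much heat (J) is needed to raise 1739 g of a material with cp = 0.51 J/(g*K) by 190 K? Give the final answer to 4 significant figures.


Q = m * cp * dT
Q = 1739 * 0.51 * 190
Q = 168500 J


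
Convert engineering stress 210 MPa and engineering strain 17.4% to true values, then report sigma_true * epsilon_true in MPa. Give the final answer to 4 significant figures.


sigma_true = sigma_eng * (1 + epsilon_eng)
sigma_true = 210 * (1 + 0.174) = 246.54 MPa
epsilon_true = ln(1 + epsilon_eng)
epsilon_true = ln(1 + 0.174) = 0.160417
sigma_true * epsilon_true = 246.54 * 0.160417 = 39.55 MPa


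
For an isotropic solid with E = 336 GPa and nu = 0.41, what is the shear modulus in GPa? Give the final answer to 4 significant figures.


G = E / (2*(1+nu))
G = 336 / (2*(1+0.41))
G = 119.1 GPa


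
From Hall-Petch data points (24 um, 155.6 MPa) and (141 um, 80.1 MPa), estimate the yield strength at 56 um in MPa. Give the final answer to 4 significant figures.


sigma_y = sigma0 + k / sqrt(d)
1/sqrt(d1) = 1/sqrt(2.4e-05) = 204.124;  1/sqrt(d2) = 84.2152
k = (sigma1 - sigma2) / (1/sqrt(d1) - 1/sqrt(d2)) = (155.6 - 80.1) / (204.124 - 84.2152) = 0.629644 MPa*m^0.5
sigma0 = sigma1 - k/sqrt(d1) = 155.6 - 0.629644*204.124 = 27.0744 MPa
sigma_y(d3) = 27.0744 + 0.629644 / sqrt(5.6e-05) = 111.2 MPa


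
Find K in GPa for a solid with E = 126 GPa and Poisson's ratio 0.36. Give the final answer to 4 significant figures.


K = E / (3*(1-2*nu))
K = 126 / (3*(1-2*0.36))
K = 150 GPa


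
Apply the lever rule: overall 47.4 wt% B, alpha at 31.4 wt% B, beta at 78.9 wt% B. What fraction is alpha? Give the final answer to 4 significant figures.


f_alpha = (C_beta - C0) / (C_beta - C_alpha)
f_alpha = (78.9 - 47.4) / (78.9 - 31.4)
f_alpha = 0.6632


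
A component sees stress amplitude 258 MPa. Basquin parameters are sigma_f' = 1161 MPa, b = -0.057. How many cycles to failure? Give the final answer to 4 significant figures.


sigma_a = sigma_f' * (2*Nf)^b
2*Nf = (sigma_a / sigma_f')^(1/b)
2*Nf = (258 / 1161)^(1/-0.057)
2*Nf = 2.88316e+11
Nf = 1.442e+11 cycles


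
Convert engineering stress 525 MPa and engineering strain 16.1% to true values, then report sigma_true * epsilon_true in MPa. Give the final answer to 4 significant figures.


sigma_true = sigma_eng * (1 + epsilon_eng)
sigma_true = 525 * (1 + 0.161) = 609.525 MPa
epsilon_true = ln(1 + epsilon_eng)
epsilon_true = ln(1 + 0.161) = 0.149282
sigma_true * epsilon_true = 609.525 * 0.149282 = 90.99 MPa


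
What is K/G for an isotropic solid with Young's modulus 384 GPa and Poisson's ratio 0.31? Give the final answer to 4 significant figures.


G = E / (2*(1+nu))
G = 384 / (2*(1+0.31)) = 146.565 GPa
K = E / (3*(1-2*nu))
K = 384 / (3*(1-2*0.31)) = 336.842 GPa
K/G = 336.842 / 146.565 = 2.298


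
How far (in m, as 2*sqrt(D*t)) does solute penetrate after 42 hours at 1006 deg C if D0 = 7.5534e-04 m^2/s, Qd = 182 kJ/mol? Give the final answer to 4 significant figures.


Step 1: D = D0 * exp(-Qd/(R*T))
T = 1279.15 K
D = 7.5534e-04 * exp(-182e3 / (8.314 * 1279.15)) = 2.79142e-11 m^2/s
Step 2: L = 2*sqrt(D*t)
t = 42 h = 151200 s
L = 2*sqrt(2.79142e-11 * 151200) = 4.109e-03 m


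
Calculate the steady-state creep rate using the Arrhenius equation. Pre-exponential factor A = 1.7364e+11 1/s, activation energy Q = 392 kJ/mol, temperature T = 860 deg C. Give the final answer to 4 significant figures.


rate = A * exp(-Q / (R*T))
T = 860 + 273.15 = 1133.15 K
rate = 1.7364e+11 * exp(-392e3 / (8.314 * 1133.15))
rate = 1.476e-07 1/s


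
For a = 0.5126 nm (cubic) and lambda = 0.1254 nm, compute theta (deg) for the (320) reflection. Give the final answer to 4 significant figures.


d = a / sqrt(h^2+k^2+l^2)
d = 0.5126 / sqrt(13) = 0.14217 nm
lambda = 2*d*sin(theta)  =>  sin(theta) = lambda / (2*d)
sin(theta) = 0.1254 / (2 * 0.14217) = 0.441022
theta = 26.17 deg


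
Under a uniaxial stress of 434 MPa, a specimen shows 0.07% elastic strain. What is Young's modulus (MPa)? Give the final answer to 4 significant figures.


E = sigma / epsilon
epsilon = 0.07% = 7e-04
E = 434 / 7e-04
E = 620000 MPa


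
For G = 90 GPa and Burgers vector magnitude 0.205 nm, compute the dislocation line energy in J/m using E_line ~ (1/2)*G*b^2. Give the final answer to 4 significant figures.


E = G*b^2/2
b = 0.205 nm = 2.05e-10 m
G = 90 GPa = 9e+10 Pa
E = 0.5 * 9e+10 * (2.05e-10)^2
E = 1.891e-09 J/m


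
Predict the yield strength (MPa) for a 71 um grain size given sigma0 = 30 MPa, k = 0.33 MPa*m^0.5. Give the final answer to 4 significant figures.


sigma_y = sigma0 + k / sqrt(d)
d = 71 um = 7.1e-05 m
sigma_y = 30 + 0.33 / sqrt(7.1e-05)
sigma_y = 69.16 MPa


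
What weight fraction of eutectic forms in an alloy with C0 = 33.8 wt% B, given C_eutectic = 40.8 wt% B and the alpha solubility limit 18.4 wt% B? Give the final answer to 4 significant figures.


f_primary = (C_e - C0) / (C_e - C_alpha_max)
f_primary = (40.8 - 33.8) / (40.8 - 18.4)
f_primary = 0.3125
f_eutectic = 1 - 0.3125 = 0.6875


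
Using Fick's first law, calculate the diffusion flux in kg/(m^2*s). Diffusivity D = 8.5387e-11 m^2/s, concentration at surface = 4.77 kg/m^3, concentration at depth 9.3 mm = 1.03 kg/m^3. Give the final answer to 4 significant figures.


J = -D * (dC/dx) = D * (C1 - C2) / dx
J = 8.5387e-11 * (4.77 - 1.03) / 9.3e-03
J = 3.434e-08 kg/(m^2*s)


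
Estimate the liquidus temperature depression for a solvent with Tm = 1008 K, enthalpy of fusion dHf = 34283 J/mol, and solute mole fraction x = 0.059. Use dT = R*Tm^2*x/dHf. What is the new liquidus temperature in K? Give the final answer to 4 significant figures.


dT = R*Tm^2*x / dHf
dT = 8.314 * 1008^2 * 0.059 / 34283
dT = 14.538 K
T_new = 1008 - 14.538 = 993.5 K


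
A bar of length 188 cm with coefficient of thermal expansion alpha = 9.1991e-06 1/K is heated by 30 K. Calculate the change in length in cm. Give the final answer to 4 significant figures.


dL = L0 * alpha * dT
dL = 188 * 9.1991e-06 * 30
dL = 0.05188 cm


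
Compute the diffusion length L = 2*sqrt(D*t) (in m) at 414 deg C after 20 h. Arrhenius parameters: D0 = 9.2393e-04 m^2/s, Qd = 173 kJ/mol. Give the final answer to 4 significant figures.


Step 1: D = D0 * exp(-Qd/(R*T))
T = 687.15 K
D = 9.2393e-04 * exp(-173e3 / (8.314 * 687.15)) = 6.5213e-17 m^2/s
Step 2: L = 2*sqrt(D*t)
t = 20 h = 72000 s
L = 2*sqrt(6.5213e-17 * 72000) = 4.334e-06 m


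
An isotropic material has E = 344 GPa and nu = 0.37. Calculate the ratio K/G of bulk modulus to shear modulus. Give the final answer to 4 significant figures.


G = E / (2*(1+nu))
G = 344 / (2*(1+0.37)) = 125.547 GPa
K = E / (3*(1-2*nu))
K = 344 / (3*(1-2*0.37)) = 441.026 GPa
K/G = 441.026 / 125.547 = 3.513


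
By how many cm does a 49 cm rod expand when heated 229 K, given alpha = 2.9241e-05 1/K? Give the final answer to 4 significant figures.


dL = L0 * alpha * dT
dL = 49 * 2.9241e-05 * 229
dL = 0.3281 cm


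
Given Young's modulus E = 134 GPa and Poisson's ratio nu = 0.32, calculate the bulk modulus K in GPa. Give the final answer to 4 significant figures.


K = E / (3*(1-2*nu))
K = 134 / (3*(1-2*0.32))
K = 124.1 GPa


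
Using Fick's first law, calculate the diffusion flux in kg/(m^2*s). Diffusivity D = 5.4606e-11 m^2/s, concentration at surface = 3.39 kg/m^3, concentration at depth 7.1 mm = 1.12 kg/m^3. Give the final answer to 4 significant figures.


J = -D * (dC/dx) = D * (C1 - C2) / dx
J = 5.4606e-11 * (3.39 - 1.12) / 7.1e-03
J = 1.746e-08 kg/(m^2*s)


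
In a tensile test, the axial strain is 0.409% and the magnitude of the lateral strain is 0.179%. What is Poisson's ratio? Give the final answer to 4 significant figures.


nu = -epsilon_lat / epsilon_axial
Lateral strain is contraction (negative), so using magnitudes:
nu = 0.179 / 0.409
nu = 0.4377


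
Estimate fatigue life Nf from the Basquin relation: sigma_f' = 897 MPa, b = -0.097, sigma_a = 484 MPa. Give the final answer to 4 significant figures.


sigma_a = sigma_f' * (2*Nf)^b
2*Nf = (sigma_a / sigma_f')^(1/b)
2*Nf = (484 / 897)^(1/-0.097)
2*Nf = 578.55
Nf = 289.3 cycles


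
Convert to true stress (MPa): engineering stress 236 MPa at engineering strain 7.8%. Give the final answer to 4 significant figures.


sigma_true = sigma_eng * (1 + epsilon_eng)
sigma_true = 236 * (1 + 0.078)
sigma_true = 254.4 MPa


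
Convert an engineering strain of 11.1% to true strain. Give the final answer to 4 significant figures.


epsilon_true = ln(1 + epsilon_eng)
epsilon_true = ln(1 + 0.111)
epsilon_true = 0.1053


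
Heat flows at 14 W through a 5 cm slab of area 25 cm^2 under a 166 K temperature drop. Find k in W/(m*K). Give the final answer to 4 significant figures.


k = Q*L / (A*dT)
L = 0.05 m, A = 2.5e-03 m^2
k = 14 * 0.05 / (2.5e-03 * 166)
k = 1.687 W/(m*K)


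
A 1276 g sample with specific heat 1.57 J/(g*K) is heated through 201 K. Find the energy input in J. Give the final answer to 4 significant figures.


Q = m * cp * dT
Q = 1276 * 1.57 * 201
Q = 402700 J


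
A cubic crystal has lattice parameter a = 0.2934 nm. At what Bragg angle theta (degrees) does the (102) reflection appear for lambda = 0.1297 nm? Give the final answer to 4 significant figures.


d = a / sqrt(h^2+k^2+l^2)
d = 0.2934 / sqrt(5) = 0.131212 nm
lambda = 2*d*sin(theta)  =>  sin(theta) = lambda / (2*d)
sin(theta) = 0.1297 / (2 * 0.131212) = 0.494237
theta = 29.62 deg


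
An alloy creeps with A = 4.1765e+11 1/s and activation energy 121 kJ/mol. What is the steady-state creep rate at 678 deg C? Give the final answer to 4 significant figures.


rate = A * exp(-Q / (R*T))
T = 678 + 273.15 = 951.15 K
rate = 4.1765e+11 * exp(-121e3 / (8.314 * 951.15))
rate = 94530 1/s


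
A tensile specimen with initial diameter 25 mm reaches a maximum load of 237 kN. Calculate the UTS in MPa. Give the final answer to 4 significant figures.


A0 = pi*(d/2)^2 = pi*(25/2)^2 = 490.874 mm^2
UTS = F_max / A0 = 237*1000 / 490.874
UTS = 482.8 MPa


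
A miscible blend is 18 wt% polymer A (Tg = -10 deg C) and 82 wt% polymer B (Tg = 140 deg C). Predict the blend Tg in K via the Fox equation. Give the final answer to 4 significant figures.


1/Tg = w1/Tg1 + w2/Tg2 (in Kelvin)
Tg1 = 263.15 K, Tg2 = 413.15 K
1/Tg = 0.18/263.15 + 0.82/413.15
Tg = 374.7 K


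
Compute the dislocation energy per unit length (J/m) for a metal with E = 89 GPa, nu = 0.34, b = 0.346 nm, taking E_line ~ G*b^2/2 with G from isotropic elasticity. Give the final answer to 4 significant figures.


Step 1: G = E / (2*(1+nu))
G = 89 / (2*(1+0.34)) = 33.209 GPa = 3.3209e+10 Pa
Step 2: E_line = G*b^2/2
b = 0.346 nm = 3.46e-10 m
E_line = 0.5 * 3.3209e+10 * (3.46e-10)^2 = 1.988e-09 J/m


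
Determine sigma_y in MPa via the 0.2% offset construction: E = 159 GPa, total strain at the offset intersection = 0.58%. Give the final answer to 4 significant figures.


Offset strain = 0.002
Elastic strain at yield = total_strain - offset = 5.8e-03 - 0.002 = 3.8e-03
sigma_y = E * elastic_strain = 159000 * 3.8e-03
sigma_y = 604.2 MPa


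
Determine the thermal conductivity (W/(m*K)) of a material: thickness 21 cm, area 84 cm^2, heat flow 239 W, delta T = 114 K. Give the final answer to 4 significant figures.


k = Q*L / (A*dT)
L = 0.21 m, A = 8.4e-03 m^2
k = 239 * 0.21 / (8.4e-03 * 114)
k = 52.41 W/(m*K)


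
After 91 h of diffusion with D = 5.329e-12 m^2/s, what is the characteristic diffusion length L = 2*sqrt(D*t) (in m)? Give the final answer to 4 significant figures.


t = 91 hr = 327600 s
Diffusion length = 2*sqrt(D*t)
= 2*sqrt(5.329e-12 * 327600)
= 2.643e-03 m


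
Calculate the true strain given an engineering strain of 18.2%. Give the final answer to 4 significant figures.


epsilon_true = ln(1 + epsilon_eng)
epsilon_true = ln(1 + 0.182)
epsilon_true = 0.1672


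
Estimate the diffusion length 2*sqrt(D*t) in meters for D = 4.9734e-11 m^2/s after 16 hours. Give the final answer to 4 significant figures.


t = 16 hr = 57600 s
Diffusion length = 2*sqrt(D*t)
= 2*sqrt(4.9734e-11 * 57600)
= 3.385e-03 m


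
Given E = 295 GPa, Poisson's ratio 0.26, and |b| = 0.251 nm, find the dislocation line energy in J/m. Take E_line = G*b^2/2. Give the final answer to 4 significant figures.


Step 1: G = E / (2*(1+nu))
G = 295 / (2*(1+0.26)) = 117.063 GPa = 1.17063e+11 Pa
Step 2: E_line = G*b^2/2
b = 0.251 nm = 2.51e-10 m
E_line = 0.5 * 1.17063e+11 * (2.51e-10)^2 = 3.688e-09 J/m
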